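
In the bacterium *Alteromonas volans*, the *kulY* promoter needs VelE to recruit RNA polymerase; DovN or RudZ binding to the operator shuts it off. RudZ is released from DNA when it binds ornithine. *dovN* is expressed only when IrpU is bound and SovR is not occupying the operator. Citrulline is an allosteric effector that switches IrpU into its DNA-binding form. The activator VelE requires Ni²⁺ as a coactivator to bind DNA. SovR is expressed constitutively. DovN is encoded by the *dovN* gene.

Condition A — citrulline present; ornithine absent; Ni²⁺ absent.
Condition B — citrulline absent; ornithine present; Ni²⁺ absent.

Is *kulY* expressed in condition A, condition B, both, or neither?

Condition A:
Citrulline is present, so IrpU is active.
SovR is produced constitutively and is active.
With repressor SovR bound, *dovN* is not transcribed.
So DovN is not produced.
Ornithine is absent, so RudZ is active.
Ni²⁺ is absent, so VelE is inactive.
With repressor RudZ bound, *kulY* is not transcribed.
→ *kulY* is OFF in A.
Condition B:
Citrulline is absent, so IrpU is inactive.
SovR is produced constitutively and is active.
With repressor SovR bound, *dovN* is not transcribed.
So DovN is not produced.
Ornithine is present, so RudZ is inactive.
Ni²⁺ is absent, so VelE is inactive.
Required activator VelE is absent, so *kulY* is not transcribed.
→ *kulY* is OFF in B.

neither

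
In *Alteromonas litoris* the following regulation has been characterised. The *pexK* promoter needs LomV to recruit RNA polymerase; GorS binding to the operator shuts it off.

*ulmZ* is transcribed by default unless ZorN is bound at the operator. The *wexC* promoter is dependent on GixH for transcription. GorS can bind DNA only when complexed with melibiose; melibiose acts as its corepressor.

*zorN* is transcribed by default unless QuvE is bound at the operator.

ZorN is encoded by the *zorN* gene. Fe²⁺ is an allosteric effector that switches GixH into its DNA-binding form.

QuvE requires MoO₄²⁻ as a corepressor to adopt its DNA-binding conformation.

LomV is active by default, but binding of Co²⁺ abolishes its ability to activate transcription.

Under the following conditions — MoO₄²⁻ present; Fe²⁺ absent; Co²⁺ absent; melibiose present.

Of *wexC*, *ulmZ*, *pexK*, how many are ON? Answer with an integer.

1

Fe²⁺ is absent, so GixH is inactive.
Required activator GixH is absent, so *wexC* is not transcribed.
→ *wexC* is OFF.
MoO₄²⁻ is present, so QuvE is active.
With repressor QuvE bound, *zorN* is not transcribed.
So ZorN is not produced.
With no repressor bound, *ulmZ* is transcribed.
→ *ulmZ* is ON.
Melibiose is present, so GorS is active.
Co²⁺ is absent, so LomV is active.
With repressor GorS bound, *pexK* is not transcribed.
→ *pexK* is OFF.
1 of the 3 genes is transcribed.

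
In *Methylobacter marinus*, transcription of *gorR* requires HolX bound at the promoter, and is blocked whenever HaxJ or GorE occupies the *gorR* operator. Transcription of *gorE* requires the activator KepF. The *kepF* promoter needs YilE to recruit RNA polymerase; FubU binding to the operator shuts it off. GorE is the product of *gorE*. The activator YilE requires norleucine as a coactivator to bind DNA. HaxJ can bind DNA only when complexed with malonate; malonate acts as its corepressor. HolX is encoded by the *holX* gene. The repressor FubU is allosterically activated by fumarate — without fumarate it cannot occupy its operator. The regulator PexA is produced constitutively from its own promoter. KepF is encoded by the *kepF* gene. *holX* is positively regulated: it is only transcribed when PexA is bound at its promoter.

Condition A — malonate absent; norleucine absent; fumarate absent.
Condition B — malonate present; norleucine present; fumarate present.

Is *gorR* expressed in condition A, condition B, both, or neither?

Condition A:
Malonate is absent, so HaxJ is inactive.
Norleucine is absent, so YilE is inactive.
Fumarate is absent, so FubU is inactive.
Required activator YilE is absent, so *kepF* is not transcribed.
So KepF is not produced.
Required activator KepF is absent, so *gorE* is not transcribed.
So GorE is not produced.
PexA is produced constitutively and is active.
No repressor is bound and PexA is active, so *holX* is transcribed.
So HolX is produced and active.
No repressor is bound and HolX is active, so *gorR* is transcribed.
→ *gorR* is ON in A.
Condition B:
Malonate is present, so HaxJ is active.
Norleucine is present, so YilE is active.
Fumarate is present, so FubU is active.
With repressor FubU bound, *kepF* is not transcribed.
So KepF is not produced.
Required activator KepF is absent, so *gorE* is not transcribed.
So GorE is not produced.
PexA is produced constitutively and is active.
No repressor is bound and PexA is active, so *holX* is transcribed.
So HolX is produced and active.
With repressor HaxJ bound, *gorR* is not transcribed.
→ *gorR* is OFF in B.

A only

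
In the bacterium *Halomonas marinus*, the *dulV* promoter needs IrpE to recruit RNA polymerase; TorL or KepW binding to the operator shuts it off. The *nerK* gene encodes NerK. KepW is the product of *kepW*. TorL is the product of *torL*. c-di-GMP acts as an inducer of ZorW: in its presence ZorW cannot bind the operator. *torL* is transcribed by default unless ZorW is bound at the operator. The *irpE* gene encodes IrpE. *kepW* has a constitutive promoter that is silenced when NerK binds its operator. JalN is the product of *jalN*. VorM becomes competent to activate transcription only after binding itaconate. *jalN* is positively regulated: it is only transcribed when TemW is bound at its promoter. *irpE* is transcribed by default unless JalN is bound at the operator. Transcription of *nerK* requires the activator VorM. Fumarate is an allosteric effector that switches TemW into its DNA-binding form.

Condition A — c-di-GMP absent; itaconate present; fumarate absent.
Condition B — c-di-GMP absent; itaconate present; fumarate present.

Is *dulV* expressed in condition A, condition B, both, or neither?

A only

Condition A:
c-di-GMP is absent, so ZorW is active.
With repressor ZorW bound, *torL* is not transcribed.
So TorL is not produced.
Itaconate is present, so VorM is active.
No repressor is bound and VorM is active, so *nerK* is transcribed.
So NerK is produced and active.
With repressor NerK bound, *kepW* is not transcribed.
So KepW is not produced.
Fumarate is absent, so TemW is inactive.
Required activator TemW is absent, so *jalN* is not transcribed.
So JalN is not produced.
With no repressor bound, *irpE* is transcribed.
So IrpE is produced and active.
No repressor is bound and IrpE is active, so *dulV* is transcribed.
→ *dulV* is ON in A.
Condition B:
c-di-GMP is absent, so ZorW is active.
With repressor ZorW bound, *torL* is not transcribed.
So TorL is not produced.
Itaconate is present, so VorM is active.
No repressor is bound and VorM is active, so *nerK* is transcribed.
So NerK is produced and active.
With repressor NerK bound, *kepW* is not transcribed.
So KepW is not produced.
Fumarate is present, so TemW is active.
No repressor is bound and TemW is active, so *jalN* is transcribed.
So JalN is produced and active.
With repressor JalN bound, *irpE* is not transcribed.
So IrpE is not produced.
Required activator IrpE is absent, so *dulV* is not transcribed.
→ *dulV* is OFF in B.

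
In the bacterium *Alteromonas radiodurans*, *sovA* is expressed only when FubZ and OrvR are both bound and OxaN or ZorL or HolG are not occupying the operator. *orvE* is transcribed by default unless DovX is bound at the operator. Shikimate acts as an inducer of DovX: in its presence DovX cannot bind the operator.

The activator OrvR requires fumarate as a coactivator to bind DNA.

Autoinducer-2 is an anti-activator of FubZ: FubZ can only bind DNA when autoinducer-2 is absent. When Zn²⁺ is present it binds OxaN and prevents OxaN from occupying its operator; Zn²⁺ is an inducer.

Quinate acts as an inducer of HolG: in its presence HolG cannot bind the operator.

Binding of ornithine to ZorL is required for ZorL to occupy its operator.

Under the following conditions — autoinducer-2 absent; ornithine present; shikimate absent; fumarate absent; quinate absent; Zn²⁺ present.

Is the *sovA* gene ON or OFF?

OFF

Autoinducer-2 is absent, so FubZ is active.
Zn²⁺ is present, so OxaN is inactive.
Ornithine is present, so ZorL is active.
Fumarate is absent, so OrvR is inactive.
Quinate is absent, so HolG is active.
With repressor ZorL bound, *sovA* is not transcribed.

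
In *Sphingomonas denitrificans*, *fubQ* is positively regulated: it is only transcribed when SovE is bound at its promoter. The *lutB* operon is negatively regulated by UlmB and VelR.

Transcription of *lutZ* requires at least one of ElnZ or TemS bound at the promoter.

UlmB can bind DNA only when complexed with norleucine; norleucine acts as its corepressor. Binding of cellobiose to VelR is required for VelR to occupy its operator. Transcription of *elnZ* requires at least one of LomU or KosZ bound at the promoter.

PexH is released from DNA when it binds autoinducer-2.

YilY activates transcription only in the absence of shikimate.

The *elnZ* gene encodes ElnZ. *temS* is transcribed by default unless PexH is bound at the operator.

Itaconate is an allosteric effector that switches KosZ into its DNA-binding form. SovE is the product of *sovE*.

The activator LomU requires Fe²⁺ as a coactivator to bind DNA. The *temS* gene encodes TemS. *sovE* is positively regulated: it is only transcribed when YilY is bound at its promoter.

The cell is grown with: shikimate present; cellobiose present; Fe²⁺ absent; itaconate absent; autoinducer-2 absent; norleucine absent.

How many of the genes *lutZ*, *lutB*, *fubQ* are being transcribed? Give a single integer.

Fe²⁺ is absent, so LomU is inactive.
Itaconate is absent, so KosZ is inactive.
No activator is available at the *elnZ* promoter, so *elnZ* is not transcribed.
So ElnZ is not produced.
Autoinducer-2 is absent, so PexH is active.
With repressor PexH bound, *temS* is not transcribed.
So TemS is not produced.
No activator is available at the *lutZ* promoter, so *lutZ* is not transcribed.
→ *lutZ* is OFF.
Norleucine is absent, so UlmB is inactive.
Cellobiose is present, so VelR is active.
With repressor VelR bound, *lutB* is not transcribed.
→ *lutB* is OFF.
Shikimate is present, so YilY is inactive.
Required activator YilY is absent, so *sovE* is not transcribed.
So SovE is not produced.
Required activator SovE is absent, so *fubQ* is not transcribed.
→ *fubQ* is OFF.
0 of the 3 genes are transcribed.

0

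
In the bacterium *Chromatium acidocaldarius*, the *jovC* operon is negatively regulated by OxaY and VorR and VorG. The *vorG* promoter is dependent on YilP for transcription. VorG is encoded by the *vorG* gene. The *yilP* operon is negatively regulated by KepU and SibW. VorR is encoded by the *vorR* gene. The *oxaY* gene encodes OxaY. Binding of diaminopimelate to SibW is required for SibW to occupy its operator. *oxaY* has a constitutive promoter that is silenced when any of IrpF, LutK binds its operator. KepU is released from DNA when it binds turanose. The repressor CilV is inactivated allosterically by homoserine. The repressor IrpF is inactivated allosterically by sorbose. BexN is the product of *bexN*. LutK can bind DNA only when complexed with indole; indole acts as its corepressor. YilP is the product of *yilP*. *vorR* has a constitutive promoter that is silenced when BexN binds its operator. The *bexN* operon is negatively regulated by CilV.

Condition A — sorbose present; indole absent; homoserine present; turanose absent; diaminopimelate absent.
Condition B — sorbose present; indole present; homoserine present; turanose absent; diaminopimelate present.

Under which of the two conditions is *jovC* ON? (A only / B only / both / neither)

B only

Condition A:
Sorbose is present, so IrpF is inactive.
Indole is absent, so LutK is inactive.
With no repressor bound, *oxaY* is transcribed.
So OxaY is produced and active.
Homoserine is present, so CilV is inactive.
With no repressor bound, *bexN* is transcribed.
So BexN is produced and active.
With repressor BexN bound, *vorR* is not transcribed.
So VorR is not produced.
Turanose is absent, so KepU is active.
Diaminopimelate is absent, so SibW is inactive.
With repressor KepU bound, *yilP* is not transcribed.
So YilP is not produced.
Required activator YilP is absent, so *vorG* is not transcribed.
So VorG is not produced.
With repressor OxaY bound, *jovC* is not transcribed.
→ *jovC* is OFF in A.
Condition B:
Sorbose is present, so IrpF is inactive.
Indole is present, so LutK is active.
With repressor LutK bound, *oxaY* is not transcribed.
So OxaY is not produced.
Homoserine is present, so CilV is inactive.
With no repressor bound, *bexN* is transcribed.
So BexN is produced and active.
With repressor BexN bound, *vorR* is not transcribed.
So VorR is not produced.
Turanose is absent, so KepU is active.
Diaminopimelate is present, so SibW is active.
With repressor KepU bound, *yilP* is not transcribed.
So YilP is not produced.
Required activator YilP is absent, so *vorG* is not transcribed.
So VorG is not produced.
With no repressor bound, *jovC* is transcribed.
→ *jovC* is ON in B.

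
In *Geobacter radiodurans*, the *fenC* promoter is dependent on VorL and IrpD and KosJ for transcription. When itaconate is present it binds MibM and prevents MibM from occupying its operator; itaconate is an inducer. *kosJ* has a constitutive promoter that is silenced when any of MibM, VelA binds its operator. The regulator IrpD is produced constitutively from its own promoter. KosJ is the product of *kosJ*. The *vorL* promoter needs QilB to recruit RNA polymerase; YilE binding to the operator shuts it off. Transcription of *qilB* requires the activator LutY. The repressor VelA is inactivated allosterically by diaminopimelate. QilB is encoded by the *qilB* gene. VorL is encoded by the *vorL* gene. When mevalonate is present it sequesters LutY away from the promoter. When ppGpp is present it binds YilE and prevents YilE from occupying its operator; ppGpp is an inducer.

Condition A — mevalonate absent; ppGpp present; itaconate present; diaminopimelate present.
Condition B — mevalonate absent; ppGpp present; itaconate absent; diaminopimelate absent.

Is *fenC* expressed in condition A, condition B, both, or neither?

A only

Condition A:
Mevalonate is absent, so LutY is active.
No repressor is bound and LutY is active, so *qilB* is transcribed.
So QilB is produced and active.
ppGpp is present, so YilE is inactive.
No repressor is bound and QilB is active, so *vorL* is transcribed.
So VorL is produced and active.
IrpD is produced constitutively and is active.
Itaconate is present, so MibM is inactive.
Diaminopimelate is present, so VelA is inactive.
With no repressor bound, *kosJ* is transcribed.
So KosJ is produced and active.
No repressor is bound and VorL and IrpD and KosJ are active, so *fenC* is transcribed.
→ *fenC* is ON in A.
Condition B:
Mevalonate is absent, so LutY is active.
No repressor is bound and LutY is active, so *qilB* is transcribed.
So QilB is produced and active.
ppGpp is present, so YilE is inactive.
No repressor is bound and QilB is active, so *vorL* is transcribed.
So VorL is produced and active.
IrpD is produced constitutively and is active.
Itaconate is absent, so MibM is active.
Diaminopimelate is absent, so VelA is active.
With repressor MibM bound, *kosJ* is not transcribed.
So KosJ is not produced.
Required activator KosJ is absent, so *fenC* is not transcribed.
→ *fenC* is OFF in B.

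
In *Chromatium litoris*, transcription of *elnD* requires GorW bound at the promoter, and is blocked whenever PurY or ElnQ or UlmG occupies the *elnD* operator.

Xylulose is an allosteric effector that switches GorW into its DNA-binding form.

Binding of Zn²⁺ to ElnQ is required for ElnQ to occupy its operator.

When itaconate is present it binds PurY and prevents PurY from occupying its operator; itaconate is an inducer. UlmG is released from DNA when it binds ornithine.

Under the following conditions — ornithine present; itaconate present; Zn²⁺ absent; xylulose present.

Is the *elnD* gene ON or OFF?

Itaconate is present, so PurY is inactive.
Xylulose is present, so GorW is active.
Zn²⁺ is absent, so ElnQ is inactive.
Ornithine is present, so UlmG is inactive.
No repressor is bound and GorW is active, so *elnD* is transcribed.

ON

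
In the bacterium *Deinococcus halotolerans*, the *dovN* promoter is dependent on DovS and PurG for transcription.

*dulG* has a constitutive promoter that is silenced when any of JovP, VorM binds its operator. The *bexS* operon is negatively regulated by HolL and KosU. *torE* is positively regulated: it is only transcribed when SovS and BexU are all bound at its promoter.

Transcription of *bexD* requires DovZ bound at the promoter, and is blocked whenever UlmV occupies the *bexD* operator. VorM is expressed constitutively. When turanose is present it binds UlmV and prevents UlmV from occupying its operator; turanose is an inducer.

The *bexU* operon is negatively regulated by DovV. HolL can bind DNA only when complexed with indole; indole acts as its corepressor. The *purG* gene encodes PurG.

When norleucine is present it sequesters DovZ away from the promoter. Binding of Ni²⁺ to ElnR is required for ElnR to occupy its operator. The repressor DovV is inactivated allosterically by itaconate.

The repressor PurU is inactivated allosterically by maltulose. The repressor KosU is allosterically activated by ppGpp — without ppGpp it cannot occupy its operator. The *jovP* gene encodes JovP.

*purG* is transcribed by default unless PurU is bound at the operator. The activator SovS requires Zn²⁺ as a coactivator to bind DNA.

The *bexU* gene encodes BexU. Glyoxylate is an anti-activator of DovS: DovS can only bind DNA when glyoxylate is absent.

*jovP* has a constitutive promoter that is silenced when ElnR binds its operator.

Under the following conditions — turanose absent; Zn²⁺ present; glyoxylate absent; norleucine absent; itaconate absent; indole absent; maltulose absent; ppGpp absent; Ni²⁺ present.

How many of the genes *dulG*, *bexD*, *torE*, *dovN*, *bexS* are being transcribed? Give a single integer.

Ni²⁺ is present, so ElnR is active.
With repressor ElnR bound, *jovP* is not transcribed.
So JovP is not produced.
VorM is produced constitutively and is active.
With repressor VorM bound, *dulG* is not transcribed.
→ *dulG* is OFF.
Norleucine is absent, so DovZ is active.
Turanose is absent, so UlmV is active.
With repressor UlmV bound, *bexD* is not transcribed.
→ *bexD* is OFF.
Zn²⁺ is present, so SovS is active.
Itaconate is absent, so DovV is active.
With repressor DovV bound, *bexU* is not transcribed.
So BexU is not produced.
Required activator BexU is absent, so *torE* is not transcribed.
→ *torE* is OFF.
Glyoxylate is absent, so DovS is active.
Maltulose is absent, so PurU is active.
With repressor PurU bound, *purG* is not transcribed.
So PurG is not produced.
Required activator PurG is absent, so *dovN* is not transcribed.
→ *dovN* is OFF.
Indole is absent, so HolL is inactive.
ppGpp is absent, so KosU is inactive.
With no repressor bound, *bexS* is transcribed.
→ *bexS* is ON.
1 of the 5 genes is transcribed.

1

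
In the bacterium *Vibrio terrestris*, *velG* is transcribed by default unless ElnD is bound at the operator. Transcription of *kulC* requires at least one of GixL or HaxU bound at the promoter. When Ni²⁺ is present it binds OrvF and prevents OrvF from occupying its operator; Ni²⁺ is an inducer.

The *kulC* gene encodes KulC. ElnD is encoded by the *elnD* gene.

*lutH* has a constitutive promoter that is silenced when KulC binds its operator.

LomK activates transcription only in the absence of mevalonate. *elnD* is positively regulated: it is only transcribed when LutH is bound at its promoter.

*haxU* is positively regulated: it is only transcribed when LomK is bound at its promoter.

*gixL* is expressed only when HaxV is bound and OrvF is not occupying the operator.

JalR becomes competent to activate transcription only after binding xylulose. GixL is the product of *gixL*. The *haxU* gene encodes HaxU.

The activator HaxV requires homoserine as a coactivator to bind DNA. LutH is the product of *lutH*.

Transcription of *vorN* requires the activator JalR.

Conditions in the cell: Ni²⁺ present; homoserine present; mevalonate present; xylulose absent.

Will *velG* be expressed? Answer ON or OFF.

Ni²⁺ is present, so OrvF is inactive.
Homoserine is present, so HaxV is active.
No repressor is bound and HaxV is active, so *gixL* is transcribed.
So GixL is produced and active.
Mevalonate is present, so LomK is inactive.
Required activator LomK is absent, so *haxU* is not transcribed.
So HaxU is not produced.
Activator GixL is present, so *kulC* is transcribed.
So KulC is produced and active.
With repressor KulC bound, *lutH* is not transcribed.
So LutH is not produced.
Required activator LutH is absent, so *elnD* is not transcribed.
So ElnD is not produced.
With no repressor bound, *velG* is transcribed.

ON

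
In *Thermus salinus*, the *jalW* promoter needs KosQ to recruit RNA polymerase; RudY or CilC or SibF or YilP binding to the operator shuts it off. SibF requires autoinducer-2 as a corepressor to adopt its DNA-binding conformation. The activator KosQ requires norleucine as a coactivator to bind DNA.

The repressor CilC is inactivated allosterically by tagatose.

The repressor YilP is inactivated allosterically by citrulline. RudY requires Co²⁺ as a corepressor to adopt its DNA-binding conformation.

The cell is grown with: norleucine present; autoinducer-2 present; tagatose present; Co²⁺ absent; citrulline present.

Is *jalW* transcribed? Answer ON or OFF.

Co²⁺ is absent, so RudY is inactive.
Norleucine is present, so KosQ is active.
Tagatose is present, so CilC is inactive.
Autoinducer-2 is present, so SibF is active.
Citrulline is present, so YilP is inactive.
With repressor SibF bound, *jalW* is not transcribed.

OFF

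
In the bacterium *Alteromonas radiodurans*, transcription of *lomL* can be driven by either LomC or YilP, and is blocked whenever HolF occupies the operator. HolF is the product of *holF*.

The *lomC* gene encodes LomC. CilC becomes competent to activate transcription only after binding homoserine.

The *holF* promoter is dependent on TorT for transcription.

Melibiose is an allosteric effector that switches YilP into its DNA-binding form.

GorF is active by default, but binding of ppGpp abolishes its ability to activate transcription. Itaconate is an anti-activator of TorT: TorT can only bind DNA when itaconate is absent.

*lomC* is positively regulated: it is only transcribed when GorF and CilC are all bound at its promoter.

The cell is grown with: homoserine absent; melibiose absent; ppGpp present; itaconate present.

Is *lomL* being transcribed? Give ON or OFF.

Itaconate is present, so TorT is inactive.
Required activator TorT is absent, so *holF* is not transcribed.
So HolF is not produced.
ppGpp is present, so GorF is inactive.
Homoserine is absent, so CilC is inactive.
Required activator GorF is absent, so *lomC* is not transcribed.
So LomC is not produced.
Melibiose is absent, so YilP is inactive.
No activator is available at the *lomL* promoter, so *lomL* is not transcribed.

OFF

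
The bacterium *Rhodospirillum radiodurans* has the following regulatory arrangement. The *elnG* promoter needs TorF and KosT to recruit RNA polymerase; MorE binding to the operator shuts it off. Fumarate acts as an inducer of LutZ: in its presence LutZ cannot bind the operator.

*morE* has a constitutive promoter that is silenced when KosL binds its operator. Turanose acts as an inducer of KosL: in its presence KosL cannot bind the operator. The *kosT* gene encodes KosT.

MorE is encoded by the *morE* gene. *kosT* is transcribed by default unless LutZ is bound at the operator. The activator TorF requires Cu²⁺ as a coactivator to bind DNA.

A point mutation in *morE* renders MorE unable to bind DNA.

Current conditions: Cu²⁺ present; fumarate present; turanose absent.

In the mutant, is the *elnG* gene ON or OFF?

ON

Cu²⁺ is present, so TorF is active.
Fumarate is present, so LutZ is inactive.
With no repressor bound, *kosT* is transcribed.
So KosT is produced and active.
MorE is non-functional in this strain, so it has no effect.
No repressor is bound and TorF and KosT are active, so *elnG* is transcribed.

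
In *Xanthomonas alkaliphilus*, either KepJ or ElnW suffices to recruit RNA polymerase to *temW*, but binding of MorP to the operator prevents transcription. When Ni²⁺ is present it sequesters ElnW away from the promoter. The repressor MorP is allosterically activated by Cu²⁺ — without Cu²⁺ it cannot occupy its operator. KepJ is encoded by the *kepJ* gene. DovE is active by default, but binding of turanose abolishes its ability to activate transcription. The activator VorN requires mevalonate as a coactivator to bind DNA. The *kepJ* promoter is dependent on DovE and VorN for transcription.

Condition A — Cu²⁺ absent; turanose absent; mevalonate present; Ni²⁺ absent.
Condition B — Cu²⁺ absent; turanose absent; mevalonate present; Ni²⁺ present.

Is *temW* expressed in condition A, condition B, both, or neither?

Condition A:
Cu²⁺ is absent, so MorP is inactive.
Turanose is absent, so DovE is active.
Mevalonate is present, so VorN is active.
No repressor is bound and DovE and VorN are active, so *kepJ* is transcribed.
So KepJ is produced and active.
Ni²⁺ is absent, so ElnW is active.
Activator KepJ is present, so *temW* is transcribed.
→ *temW* is ON in A.
Condition B:
Cu²⁺ is absent, so MorP is inactive.
Turanose is absent, so DovE is active.
Mevalonate is present, so VorN is active.
No repressor is bound and DovE and VorN are active, so *kepJ* is transcribed.
So KepJ is produced and active.
Ni²⁺ is present, so ElnW is inactive.
Activator KepJ is present, so *temW* is transcribed.
→ *temW* is ON in B.

both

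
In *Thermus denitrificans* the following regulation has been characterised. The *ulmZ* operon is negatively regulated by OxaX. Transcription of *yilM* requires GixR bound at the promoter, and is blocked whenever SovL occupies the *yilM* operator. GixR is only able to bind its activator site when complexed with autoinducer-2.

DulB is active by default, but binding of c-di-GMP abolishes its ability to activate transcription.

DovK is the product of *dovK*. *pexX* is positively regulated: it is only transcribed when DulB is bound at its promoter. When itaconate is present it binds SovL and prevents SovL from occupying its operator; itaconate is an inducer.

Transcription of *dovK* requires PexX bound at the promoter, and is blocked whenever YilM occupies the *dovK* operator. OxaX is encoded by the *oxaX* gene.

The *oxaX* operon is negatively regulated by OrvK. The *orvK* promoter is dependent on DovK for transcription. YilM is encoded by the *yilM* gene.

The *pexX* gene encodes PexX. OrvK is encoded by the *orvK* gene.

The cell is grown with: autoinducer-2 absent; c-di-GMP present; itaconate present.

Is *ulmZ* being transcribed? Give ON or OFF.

Itaconate is present, so SovL is inactive.
Autoinducer-2 is absent, so GixR is inactive.
Required activator GixR is absent, so *yilM* is not transcribed.
So YilM is not produced.
c-di-GMP is present, so DulB is inactive.
Required activator DulB is absent, so *pexX* is not transcribed.
So PexX is not produced.
Required activator PexX is absent, so *dovK* is not transcribed.
So DovK is not produced.
Required activator DovK is absent, so *orvK* is not transcribed.
So OrvK is not produced.
With no repressor bound, *oxaX* is transcribed.
So OxaX is produced and active.
With repressor OxaX bound, *ulmZ* is not transcribed.

OFF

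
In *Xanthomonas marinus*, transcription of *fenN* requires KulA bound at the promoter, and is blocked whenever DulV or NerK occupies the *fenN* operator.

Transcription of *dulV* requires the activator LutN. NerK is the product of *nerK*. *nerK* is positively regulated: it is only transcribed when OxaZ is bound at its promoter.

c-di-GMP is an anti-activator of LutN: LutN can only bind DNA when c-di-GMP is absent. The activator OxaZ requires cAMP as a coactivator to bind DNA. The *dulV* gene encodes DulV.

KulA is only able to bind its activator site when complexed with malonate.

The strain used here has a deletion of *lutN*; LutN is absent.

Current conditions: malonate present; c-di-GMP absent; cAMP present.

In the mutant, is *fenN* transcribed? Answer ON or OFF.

Malonate is present, so KulA is active.
LutN is non-functional in this strain, so it has no effect.
Required activator LutN is absent, so *dulV* is not transcribed.
So DulV is not produced.
cAMP is present, so OxaZ is active.
No repressor is bound and OxaZ is active, so *nerK* is transcribed.
So NerK is produced and active.
With repressor NerK bound, *fenN* is not transcribed.

OFF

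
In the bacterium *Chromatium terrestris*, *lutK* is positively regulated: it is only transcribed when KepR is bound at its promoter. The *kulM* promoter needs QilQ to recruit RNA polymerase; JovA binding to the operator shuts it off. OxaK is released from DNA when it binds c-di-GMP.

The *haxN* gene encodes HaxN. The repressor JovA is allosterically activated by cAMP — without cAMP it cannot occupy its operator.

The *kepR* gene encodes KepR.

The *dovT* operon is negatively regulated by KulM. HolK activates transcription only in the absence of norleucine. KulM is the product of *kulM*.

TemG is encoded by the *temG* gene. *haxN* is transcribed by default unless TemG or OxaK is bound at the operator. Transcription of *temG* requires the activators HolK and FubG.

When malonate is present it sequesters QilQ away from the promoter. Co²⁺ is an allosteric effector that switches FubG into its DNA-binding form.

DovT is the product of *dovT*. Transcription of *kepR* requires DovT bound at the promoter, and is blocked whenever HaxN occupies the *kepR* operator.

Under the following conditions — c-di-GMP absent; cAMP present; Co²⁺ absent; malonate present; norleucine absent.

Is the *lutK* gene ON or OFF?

Norleucine is absent, so HolK is active.
Co²⁺ is absent, so FubG is inactive.
Required activator FubG is absent, so *temG* is not transcribed.
So TemG is not produced.
c-di-GMP is absent, so OxaK is active.
With repressor OxaK bound, *haxN* is not transcribed.
So HaxN is not produced.
Malonate is present, so QilQ is inactive.
cAMP is present, so JovA is active.
With repressor JovA bound, *kulM* is not transcribed.
So KulM is not produced.
With no repressor bound, *dovT* is transcribed.
So DovT is produced and active.
No repressor is bound and DovT is active, so *kepR* is transcribed.
So KepR is produced and active.
No repressor is bound and KepR is active, so *lutK* is transcribed.

ON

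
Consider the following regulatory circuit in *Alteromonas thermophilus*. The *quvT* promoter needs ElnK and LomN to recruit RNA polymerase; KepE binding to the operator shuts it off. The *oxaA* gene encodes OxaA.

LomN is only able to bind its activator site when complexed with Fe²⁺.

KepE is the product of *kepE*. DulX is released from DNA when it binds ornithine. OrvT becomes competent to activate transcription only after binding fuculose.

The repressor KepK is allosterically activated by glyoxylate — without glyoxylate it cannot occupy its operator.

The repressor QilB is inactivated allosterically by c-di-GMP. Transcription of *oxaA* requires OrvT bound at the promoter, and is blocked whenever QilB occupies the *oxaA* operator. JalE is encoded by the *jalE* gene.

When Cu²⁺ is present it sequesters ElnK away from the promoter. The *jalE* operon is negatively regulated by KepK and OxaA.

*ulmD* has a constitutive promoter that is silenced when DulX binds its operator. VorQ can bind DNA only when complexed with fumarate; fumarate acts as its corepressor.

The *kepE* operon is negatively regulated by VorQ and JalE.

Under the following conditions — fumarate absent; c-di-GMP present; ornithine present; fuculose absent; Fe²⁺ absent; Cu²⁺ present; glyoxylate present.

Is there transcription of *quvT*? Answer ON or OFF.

OFF

Cu²⁺ is present, so ElnK is inactive.
Fumarate is absent, so VorQ is inactive.
Glyoxylate is present, so KepK is active.
c-di-GMP is present, so QilB is inactive.
Fuculose is absent, so OrvT is inactive.
Required activator OrvT is absent, so *oxaA* is not transcribed.
So OxaA is not produced.
With repressor KepK bound, *jalE* is not transcribed.
So JalE is not produced.
With no repressor bound, *kepE* is transcribed.
So KepE is produced and active.
Fe²⁺ is absent, so LomN is inactive.
With repressor KepE bound, *quvT* is not transcribed.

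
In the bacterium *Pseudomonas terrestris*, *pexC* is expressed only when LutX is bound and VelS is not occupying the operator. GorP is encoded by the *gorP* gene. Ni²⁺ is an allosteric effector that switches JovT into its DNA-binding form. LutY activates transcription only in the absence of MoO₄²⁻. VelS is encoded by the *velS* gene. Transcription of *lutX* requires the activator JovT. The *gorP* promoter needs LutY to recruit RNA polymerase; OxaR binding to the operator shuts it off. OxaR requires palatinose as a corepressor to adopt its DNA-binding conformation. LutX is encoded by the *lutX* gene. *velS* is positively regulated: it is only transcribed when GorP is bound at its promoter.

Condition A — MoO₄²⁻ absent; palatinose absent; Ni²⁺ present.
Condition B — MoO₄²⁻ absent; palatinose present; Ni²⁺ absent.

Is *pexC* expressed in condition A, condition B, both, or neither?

neither

Condition A:
MoO₄²⁻ is absent, so LutY is active.
Palatinose is absent, so OxaR is inactive.
No repressor is bound and LutY is active, so *gorP* is transcribed.
So GorP is produced and active.
No repressor is bound and GorP is active, so *velS* is transcribed.
So VelS is produced and active.
Ni²⁺ is present, so JovT is active.
No repressor is bound and JovT is active, so *lutX* is transcribed.
So LutX is produced and active.
With repressor VelS bound, *pexC* is not transcribed.
→ *pexC* is OFF in A.
Condition B:
MoO₄²⁻ is absent, so LutY is active.
Palatinose is present, so OxaR is active.
With repressor OxaR bound, *gorP* is not transcribed.
So GorP is not produced.
Required activator GorP is absent, so *velS* is not transcribed.
So VelS is not produced.
Ni²⁺ is absent, so JovT is inactive.
Required activator JovT is absent, so *lutX* is not transcribed.
So LutX is not produced.
Required activator LutX is absent, so *pexC* is not transcribed.
→ *pexC* is OFF in B.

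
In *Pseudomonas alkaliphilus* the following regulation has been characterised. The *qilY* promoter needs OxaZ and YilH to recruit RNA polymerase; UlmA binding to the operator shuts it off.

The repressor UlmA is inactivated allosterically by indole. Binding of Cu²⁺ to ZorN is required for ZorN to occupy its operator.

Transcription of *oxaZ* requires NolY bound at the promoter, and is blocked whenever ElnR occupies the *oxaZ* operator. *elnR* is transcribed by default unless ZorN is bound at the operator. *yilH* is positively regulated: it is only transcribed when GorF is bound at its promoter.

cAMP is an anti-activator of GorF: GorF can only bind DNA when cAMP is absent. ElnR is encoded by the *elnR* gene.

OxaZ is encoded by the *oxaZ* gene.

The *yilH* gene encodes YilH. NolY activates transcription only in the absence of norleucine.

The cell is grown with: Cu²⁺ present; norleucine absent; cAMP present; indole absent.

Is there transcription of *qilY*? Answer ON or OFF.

OFF

Indole is absent, so UlmA is active.
Cu²⁺ is present, so ZorN is active.
With repressor ZorN bound, *elnR* is not transcribed.
So ElnR is not produced.
Norleucine is absent, so NolY is active.
No repressor is bound and NolY is active, so *oxaZ* is transcribed.
So OxaZ is produced and active.
cAMP is present, so GorF is inactive.
Required activator GorF is absent, so *yilH* is not transcribed.
So YilH is not produced.
With repressor UlmA bound, *qilY* is not transcribed.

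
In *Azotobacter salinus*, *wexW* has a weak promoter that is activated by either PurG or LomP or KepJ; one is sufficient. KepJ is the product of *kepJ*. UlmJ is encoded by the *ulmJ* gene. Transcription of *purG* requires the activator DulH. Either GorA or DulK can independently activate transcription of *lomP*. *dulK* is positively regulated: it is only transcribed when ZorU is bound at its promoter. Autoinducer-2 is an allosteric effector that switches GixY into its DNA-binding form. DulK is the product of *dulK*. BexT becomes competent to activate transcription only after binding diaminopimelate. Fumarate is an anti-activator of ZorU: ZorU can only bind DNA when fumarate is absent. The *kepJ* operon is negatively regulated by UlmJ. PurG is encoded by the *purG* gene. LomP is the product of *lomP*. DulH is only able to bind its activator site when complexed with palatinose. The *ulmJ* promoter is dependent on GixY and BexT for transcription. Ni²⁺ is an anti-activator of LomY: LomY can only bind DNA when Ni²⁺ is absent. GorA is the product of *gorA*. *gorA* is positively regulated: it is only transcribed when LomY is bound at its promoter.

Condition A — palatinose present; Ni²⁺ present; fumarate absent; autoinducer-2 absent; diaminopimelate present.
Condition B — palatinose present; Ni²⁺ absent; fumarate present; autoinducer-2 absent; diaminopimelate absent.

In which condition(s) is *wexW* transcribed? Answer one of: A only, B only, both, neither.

Condition A:
Palatinose is present, so DulH is active.
No repressor is bound and DulH is active, so *purG* is transcribed.
So PurG is produced and active.
Ni²⁺ is present, so LomY is inactive.
Required activator LomY is absent, so *gorA* is not transcribed.
So GorA is not produced.
Fumarate is absent, so ZorU is active.
No repressor is bound and ZorU is active, so *dulK* is transcribed.
So DulK is produced and active.
Activator DulK is present, so *lomP* is transcribed.
So LomP is produced and active.
Autoinducer-2 is absent, so GixY is inactive.
Diaminopimelate is present, so BexT is active.
Required activator GixY is absent, so *ulmJ* is not transcribed.
So UlmJ is not produced.
With no repressor bound, *kepJ* is transcribed.
So KepJ is produced and active.
Activator PurG is present, so *wexW* is transcribed.
→ *wexW* is ON in A.
Condition B:
Palatinose is present, so DulH is active.
No repressor is bound and DulH is active, so *purG* is transcribed.
So PurG is produced and active.
Ni²⁺ is absent, so LomY is active.
No repressor is bound and LomY is active, so *gorA* is transcribed.
So GorA is produced and active.
Fumarate is present, so ZorU is inactive.
Required activator ZorU is absent, so *dulK* is not transcribed.
So DulK is not produced.
Activator GorA is present, so *lomP* is transcribed.
So LomP is produced and active.
Autoinducer-2 is absent, so GixY is inactive.
Diaminopimelate is absent, so BexT is inactive.
Required activator GixY is absent, so *ulmJ* is not transcribed.
So UlmJ is not produced.
With no repressor bound, *kepJ* is transcribed.
So KepJ is produced and active.
Activator PurG is present, so *wexW* is transcribed.
→ *wexW* is ON in B.

both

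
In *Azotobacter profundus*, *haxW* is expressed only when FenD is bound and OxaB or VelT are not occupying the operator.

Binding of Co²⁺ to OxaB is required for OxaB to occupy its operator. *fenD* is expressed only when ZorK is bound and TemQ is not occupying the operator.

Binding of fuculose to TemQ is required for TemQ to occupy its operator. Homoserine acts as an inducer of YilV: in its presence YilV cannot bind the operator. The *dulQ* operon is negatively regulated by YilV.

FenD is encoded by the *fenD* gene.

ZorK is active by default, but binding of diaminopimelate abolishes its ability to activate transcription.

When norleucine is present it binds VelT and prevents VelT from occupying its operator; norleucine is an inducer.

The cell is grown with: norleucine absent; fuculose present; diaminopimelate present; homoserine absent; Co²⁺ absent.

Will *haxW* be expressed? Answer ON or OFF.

OFF

Co²⁺ is absent, so OxaB is inactive.
Fuculose is present, so TemQ is active.
Diaminopimelate is present, so ZorK is inactive.
With repressor TemQ bound, *fenD* is not transcribed.
So FenD is not produced.
Norleucine is absent, so VelT is active.
With repressor VelT bound, *haxW* is not transcribed.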